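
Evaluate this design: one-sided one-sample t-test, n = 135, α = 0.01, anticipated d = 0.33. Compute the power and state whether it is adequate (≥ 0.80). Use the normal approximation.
Power ≈ 0.93; the study is adequately powered (power ≥ 0.80)

Power calculation (one-sample t-test, normal approximation):
z_β = d · √n - z_α
z_β = 0.33 · √135 - 2.326
z_β = 0.33 · 11.619 - 2.326
z_β = 1.508

Power = Φ(z_β) = Φ(1.508) ≈ 0.934

Effect size d = 0.33 is small by Cohen's convention (0.2/0.5/0.8).

Threshold: power ≥ 0.80 is conventionally adequate.
Power ≈ 0.93 → the study is adequately powered (power ≥ 0.80).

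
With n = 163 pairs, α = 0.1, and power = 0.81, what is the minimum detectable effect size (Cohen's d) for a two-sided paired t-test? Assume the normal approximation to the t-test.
d ≈ 0.20

Minimum detectable effect (paired t-test, normal approximation):
d = (z_{α/2} + z_β) / √n
d = (1.645 + 0.878) / √163
d = 2.523 / 12.767
d ≈ 0.20

By Cohen's convention (0.2 small / 0.5 medium / 0.8 large): small effect.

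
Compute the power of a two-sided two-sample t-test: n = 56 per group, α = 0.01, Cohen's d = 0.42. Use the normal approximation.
Power ≈ 0.36

Power calculation (two-sample t-test, normal approximation):
z_β = d · √(n/2) - z_{α/2}
z_β = 0.42 · √(56/2) - 2.576
z_β = 0.42 · 5.292 - 2.576
z_β = -0.353

Power = Φ(z_β) = Φ(-0.353) ≈ 0.362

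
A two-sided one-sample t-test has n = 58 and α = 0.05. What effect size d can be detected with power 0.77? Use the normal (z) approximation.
d ≈ 0.35

Minimum detectable effect (one-sample t-test, normal approximation):
d = (z_{α/2} + z_β) / √n
d = (1.960 + 0.739) / √58
d = 2.699 / 7.616
d ≈ 0.35

By Cohen's convention (0.2 small / 0.5 medium / 0.8 large): small effect.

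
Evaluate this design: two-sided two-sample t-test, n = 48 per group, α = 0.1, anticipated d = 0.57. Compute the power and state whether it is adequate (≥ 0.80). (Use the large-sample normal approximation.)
Power ≈ 0.87; the study is adequately powered (power ≥ 0.80)

Power calculation (two-sample t-test, normal approximation):
z_β = d · √(n/2) - z_{α/2}
z_β = 0.57 · √(48/2) - 1.645
z_β = 0.57 · 4.899 - 1.645
z_β = 1.148

Power = Φ(z_β) = Φ(1.148) ≈ 0.874

Effect size d = 0.57 is medium by Cohen's convention (0.2/0.5/0.8).

Threshold: power ≥ 0.80 is conventionally adequate.
Power ≈ 0.87 → the study is adequately powered (power ≥ 0.80).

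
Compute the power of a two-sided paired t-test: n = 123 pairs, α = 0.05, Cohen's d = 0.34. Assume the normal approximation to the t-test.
Power ≈ 0.96

Power calculation (paired t-test, normal approximation):
z_β = d · √n - z_{α/2}
z_β = 0.34 · √123 - 1.960
z_β = 0.34 · 11.091 - 1.960
z_β = 1.811

Power = Φ(z_β) = Φ(1.811) ≈ 0.965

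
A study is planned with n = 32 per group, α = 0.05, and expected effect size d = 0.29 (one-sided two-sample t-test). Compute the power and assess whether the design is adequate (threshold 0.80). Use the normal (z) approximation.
Power ≈ 0.31; the study is underpowered (power < 0.80)

Power calculation (two-sample t-test, normal approximation):
z_β = d · √(n/2) - z_α
z_β = 0.29 · √(32/2) - 1.645
z_β = 0.29 · 4.000 - 1.645
z_β = -0.485

Power = Φ(z_β) = Φ(-0.485) ≈ 0.314

Effect size d = 0.29 is small by Cohen's convention (0.2/0.5/0.8).

Threshold: power ≥ 0.80 is conventionally adequate.
Power ≈ 0.31 → the study is underpowered (power < 0.80).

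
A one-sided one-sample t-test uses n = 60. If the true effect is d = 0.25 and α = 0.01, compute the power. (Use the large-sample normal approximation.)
Power ≈ 0.35

Power calculation (one-sample t-test, normal approximation):
z_β = d · √n - z_α
z_β = 0.25 · √60 - 2.326
z_β = 0.25 · 7.746 - 2.326
z_β = -0.390

Power = Φ(z_β) = Φ(-0.390) ≈ 0.348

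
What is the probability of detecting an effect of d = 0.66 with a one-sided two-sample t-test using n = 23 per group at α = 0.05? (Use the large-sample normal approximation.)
Power ≈ 0.72

Power calculation (two-sample t-test, normal approximation):
z_β = d · √(n/2) - z_α
z_β = 0.66 · √(23/2) - 1.645
z_β = 0.66 · 3.391 - 1.645
z_β = 0.593

Power = Φ(z_β) = Φ(0.593) ≈ 0.724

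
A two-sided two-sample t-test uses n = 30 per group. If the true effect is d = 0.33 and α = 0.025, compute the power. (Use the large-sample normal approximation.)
Power ≈ 0.17

Power calculation (two-sample t-test, normal approximation):
z_β = d · √(n/2) - z_{α/2}
z_β = 0.33 · √(30/2) - 2.241
z_β = 0.33 · 3.873 - 2.241
z_β = -0.963

Power = Φ(z_β) = Φ(-0.963) ≈ 0.168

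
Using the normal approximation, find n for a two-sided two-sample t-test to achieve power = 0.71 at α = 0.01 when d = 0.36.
n = 152 per group

Sample size formula (two-sample t-test, normal approximation):
n = 2 · ((z_{α/2} + z_β) / d)²

z_{α/2} = 2.576 (for α = 0.01, two-sided)
z_β = 0.553 (for power = 0.71)
d = 0.36

n = 2 · ((2.576 + 0.553) / 0.36)²
n = 2 · (8.692)²
n ≈ 151.10
Round up to the next whole number: n = 152 per group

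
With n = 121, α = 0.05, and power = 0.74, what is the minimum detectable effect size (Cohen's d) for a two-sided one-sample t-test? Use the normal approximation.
d ≈ 0.24

Minimum detectable effect (one-sample t-test, normal approximation):
d = (z_{α/2} + z_β) / √n
d = (1.960 + 0.643) / √121
d = 2.603 / 11.000
d ≈ 0.24

By Cohen's convention (0.2 small / 0.5 medium / 0.8 large): small effect.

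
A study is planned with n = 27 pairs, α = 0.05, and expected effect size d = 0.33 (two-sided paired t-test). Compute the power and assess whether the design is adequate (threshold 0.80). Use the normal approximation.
Power ≈ 0.40; the study is underpowered (power < 0.80)

Power calculation (paired t-test, normal approximation):
z_β = d · √n - z_{α/2}
z_β = 0.33 · √27 - 1.960
z_β = 0.33 · 5.196 - 1.960
z_β = -0.245

Power = Φ(z_β) = Φ(-0.245) ≈ 0.403

Effect size d = 0.33 is small by Cohen's convention (0.2/0.5/0.8).

Threshold: power ≥ 0.80 is conventionally adequate.
Power ≈ 0.40 → the study is underpowered (power < 0.80).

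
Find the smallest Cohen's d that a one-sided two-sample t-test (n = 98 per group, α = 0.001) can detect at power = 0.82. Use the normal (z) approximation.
d ≈ 0.57

Minimum detectable effect (two-sample t-test, normal approximation):
d = (z_α + z_β) / √(n/2)
d = (3.090 + 0.915) / √(98/2)
d = 4.006 / 7.000
d ≈ 0.57

By Cohen's convention (0.2 small / 0.5 medium / 0.8 large): medium effect.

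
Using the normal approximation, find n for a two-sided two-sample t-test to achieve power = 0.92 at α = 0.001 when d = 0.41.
n = 263 per group

Sample size formula (two-sample t-test, normal approximation):
n = 2 · ((z_{α/2} + z_β) / d)²

z_{α/2} = 3.291 (for α = 0.001, two-sided)
z_β = 1.405 (for power = 0.92)
d = 0.41

n = 2 · ((3.291 + 1.405) / 0.41)²
n = 2 · (11.454)²
n ≈ 262.39
Round up to the next whole number: n = 263 per group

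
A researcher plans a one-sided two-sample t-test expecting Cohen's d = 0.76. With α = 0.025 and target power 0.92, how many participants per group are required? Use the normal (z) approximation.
n = 40 per group

Sample size formula (two-sample t-test, normal approximation):
n = 2 · ((z_α + z_β) / d)²

z_α = 1.960 (for α = 0.025, one-sided)
z_β = 1.405 (for power = 0.92)
d = 0.76

n = 2 · ((1.960 + 1.405) / 0.76)²
n = 2 · (4.428)²
n ≈ 39.21
Round up to the next whole number: n = 40 per group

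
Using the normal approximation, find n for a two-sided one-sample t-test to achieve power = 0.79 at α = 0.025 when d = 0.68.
n = 21

Sample size formula (one-sample t-test, normal approximation):
n = ((z_{α/2} + z_β) / d)²

z_{α/2} = 2.241 (for α = 0.025, two-sided)
z_β = 0.806 (for power = 0.79)
d = 0.68

n = ((2.241 + 0.806) / 0.68)²
n = (4.481)²
n ≈ 20.08
Round up to the next whole number: n = 21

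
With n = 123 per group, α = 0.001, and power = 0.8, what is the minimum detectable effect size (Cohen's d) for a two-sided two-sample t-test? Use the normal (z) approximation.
d ≈ 0.53

Minimum detectable effect (two-sample t-test, normal approximation):
d = (z_{α/2} + z_β) / √(n/2)
d = (3.291 + 0.842) / √(123/2)
d = 4.132 / 7.842
d ≈ 0.53

By Cohen's convention (0.2 small / 0.5 medium / 0.8 large): medium effect.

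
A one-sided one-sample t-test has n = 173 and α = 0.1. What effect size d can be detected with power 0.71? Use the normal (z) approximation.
d ≈ 0.14

Minimum detectable effect (one-sample t-test, normal approximation):
d = (z_α + z_β) / √n
d = (1.282 + 0.553) / √173
d = 1.835 / 13.153
d ≈ 0.14

By Cohen's convention (0.2 small / 0.5 medium / 0.8 large): very small effect.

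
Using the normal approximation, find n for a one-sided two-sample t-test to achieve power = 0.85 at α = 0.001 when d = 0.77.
n = 58 per group

Sample size formula (two-sample t-test, normal approximation):
n = 2 · ((z_α + z_β) / d)²

z_α = 3.090 (for α = 0.001, one-sided)
z_β = 1.036 (for power = 0.85)
d = 0.77

n = 2 · ((3.090 + 1.036) / 0.77)²
n = 2 · (5.358)²
n ≈ 57.42
Round up to the next whole number: n = 58 per group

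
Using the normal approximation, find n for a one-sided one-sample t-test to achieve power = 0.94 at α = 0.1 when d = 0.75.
n = 15

Sample size formula (one-sample t-test, normal approximation):
n = ((z_α + z_β) / d)²

z_α = 1.282 (for α = 0.1, one-sided)
z_β = 1.555 (for power = 0.94)
d = 0.75

n = ((1.282 + 1.555) / 0.75)²
n = (3.783)²
n ≈ 14.31
Round up to the next whole number: n = 15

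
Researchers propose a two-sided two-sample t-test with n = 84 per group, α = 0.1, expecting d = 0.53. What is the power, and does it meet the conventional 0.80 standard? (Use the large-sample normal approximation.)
Power ≈ 0.96; the study is adequately powered (power ≥ 0.80)

Power calculation (two-sample t-test, normal approximation):
z_β = d · √(n/2) - z_{α/2}
z_β = 0.53 · √(84/2) - 1.645
z_β = 0.53 · 6.481 - 1.645
z_β = 1.790

Power = Φ(z_β) = Φ(1.790) ≈ 0.963

Effect size d = 0.53 is medium by Cohen's convention (0.2/0.5/0.8).

Threshold: power ≥ 0.80 is conventionally adequate.
Power ≈ 0.96 → the study is adequately powered (power ≥ 0.80).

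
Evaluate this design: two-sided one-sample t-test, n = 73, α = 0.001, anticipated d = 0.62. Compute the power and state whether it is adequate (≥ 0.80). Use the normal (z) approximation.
Power ≈ 0.98; the study is adequately powered (power ≥ 0.80)

Power calculation (one-sample t-test, normal approximation):
z_β = d · √n - z_{α/2}
z_β = 0.62 · √73 - 3.291
z_β = 0.62 · 8.544 - 3.291
z_β = 2.007

Power = Φ(z_β) = Φ(2.007) ≈ 0.978

Effect size d = 0.62 is medium by Cohen's convention (0.2/0.5/0.8).

Threshold: power ≥ 0.80 is conventionally adequate.
Power ≈ 0.98 → the study is adequately powered (power ≥ 0.80).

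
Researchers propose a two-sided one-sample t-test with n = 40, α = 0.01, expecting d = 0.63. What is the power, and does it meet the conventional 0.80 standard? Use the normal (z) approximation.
Power ≈ 0.92; the study is adequately powered (power ≥ 0.80)

Power calculation (one-sample t-test, normal approximation):
z_β = d · √n - z_{α/2}
z_β = 0.63 · √40 - 2.576
z_β = 0.63 · 6.325 - 2.576
z_β = 1.409

Power = Φ(z_β) = Φ(1.409) ≈ 0.921

Effect size d = 0.63 is medium by Cohen's convention (0.2/0.5/0.8).

Threshold: power ≥ 0.80 is conventionally adequate.
Power ≈ 0.92 → the study is adequately powered (power ≥ 0.80).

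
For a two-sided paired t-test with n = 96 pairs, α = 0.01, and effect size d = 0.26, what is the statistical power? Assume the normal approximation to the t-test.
Power ≈ 0.49

Power calculation (paired t-test, normal approximation):
z_β = d · √n - z_{α/2}
z_β = 0.26 · √96 - 2.576
z_β = 0.26 · 9.798 - 2.576
z_β = -0.028

Power = Φ(z_β) = Φ(-0.028) ≈ 0.489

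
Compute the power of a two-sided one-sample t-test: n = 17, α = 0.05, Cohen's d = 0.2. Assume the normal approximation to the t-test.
Power ≈ 0.13

Power calculation (one-sample t-test, normal approximation):
z_β = d · √n - z_{α/2}
z_β = 0.2 · √17 - 1.960
z_β = 0.2 · 4.123 - 1.960
z_β = -1.135

Power = Φ(z_β) = Φ(-1.135) ≈ 0.128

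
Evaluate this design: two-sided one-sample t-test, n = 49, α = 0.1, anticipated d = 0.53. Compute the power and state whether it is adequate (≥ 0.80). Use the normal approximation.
Power ≈ 0.98; the study is adequately powered (power ≥ 0.80)

Power calculation (one-sample t-test, normal approximation):
z_β = d · √n - z_{α/2}
z_β = 0.53 · √49 - 1.645
z_β = 0.53 · 7.000 - 1.645
z_β = 2.065

Power = Φ(z_β) = Φ(2.065) ≈ 0.981

Effect size d = 0.53 is medium by Cohen's convention (0.2/0.5/0.8).

Threshold: power ≥ 0.80 is conventionally adequate.
Power ≈ 0.98 → the study is adequately powered (power ≥ 0.80).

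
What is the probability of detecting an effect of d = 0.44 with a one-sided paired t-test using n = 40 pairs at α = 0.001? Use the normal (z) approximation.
Power ≈ 0.38

Power calculation (paired t-test, normal approximation):
z_β = d · √n - z_α
z_β = 0.44 · √40 - 3.090
z_β = 0.44 · 6.325 - 3.090
z_β = -0.307

Power = Φ(z_β) = Φ(-0.307) ≈ 0.379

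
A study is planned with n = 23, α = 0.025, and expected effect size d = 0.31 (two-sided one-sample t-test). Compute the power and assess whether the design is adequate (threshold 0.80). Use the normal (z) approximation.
Power ≈ 0.23; the study is underpowered (power < 0.80)

Power calculation (one-sample t-test, normal approximation):
z_β = d · √n - z_{α/2}
z_β = 0.31 · √23 - 2.241
z_β = 0.31 · 4.796 - 2.241
z_β = -0.755

Power = Φ(z_β) = Φ(-0.755) ≈ 0.225

Effect size d = 0.31 is small by Cohen's convention (0.2/0.5/0.8).

Threshold: power ≥ 0.80 is conventionally adequate.
Power ≈ 0.23 → the study is underpowered (power < 0.80).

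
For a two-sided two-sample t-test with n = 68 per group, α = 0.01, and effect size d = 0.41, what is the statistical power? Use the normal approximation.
Power ≈ 0.43

Power calculation (two-sample t-test, normal approximation):
z_β = d · √(n/2) - z_{α/2}
z_β = 0.41 · √(68/2) - 2.576
z_β = 0.41 · 5.831 - 2.576
z_β = -0.185

Power = Φ(z_β) = Φ(-0.185) ≈ 0.427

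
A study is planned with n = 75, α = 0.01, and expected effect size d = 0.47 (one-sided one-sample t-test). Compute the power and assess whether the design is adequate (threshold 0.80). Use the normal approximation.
Power ≈ 0.96; the study is adequately powered (power ≥ 0.80)

Power calculation (one-sample t-test, normal approximation):
z_β = d · √n - z_α
z_β = 0.47 · √75 - 2.326
z_β = 0.47 · 8.660 - 2.326
z_β = 1.744

Power = Φ(z_β) = Φ(1.744) ≈ 0.959

Effect size d = 0.47 is small by Cohen's convention (0.2/0.5/0.8).

Threshold: power ≥ 0.80 is conventionally adequate.
Power ≈ 0.96 → the study is adequately powered (power ≥ 0.80).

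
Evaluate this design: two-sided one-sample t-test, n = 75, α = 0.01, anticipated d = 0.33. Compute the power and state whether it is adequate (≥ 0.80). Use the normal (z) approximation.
Power ≈ 0.61; the study is underpowered (power < 0.80)

Power calculation (one-sample t-test, normal approximation):
z_β = d · √n - z_{α/2}
z_β = 0.33 · √75 - 2.576
z_β = 0.33 · 8.660 - 2.576
z_β = 0.282

Power = Φ(z_β) = Φ(0.282) ≈ 0.611

Effect size d = 0.33 is small by Cohen's convention (0.2/0.5/0.8).

Threshold: power ≥ 0.80 is conventionally adequate.
Power ≈ 0.61 → the study is underpowered (power < 0.80).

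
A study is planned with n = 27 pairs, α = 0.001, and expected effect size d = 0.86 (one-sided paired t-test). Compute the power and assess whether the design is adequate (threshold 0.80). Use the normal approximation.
Power ≈ 0.92; the study is adequately powered (power ≥ 0.80)

Power calculation (paired t-test, normal approximation):
z_β = d · √n - z_α
z_β = 0.86 · √27 - 3.090
z_β = 0.86 · 5.196 - 3.090
z_β = 1.378

Power = Φ(z_β) = Φ(1.378) ≈ 0.916

Effect size d = 0.86 is large by Cohen's convention (0.2/0.5/0.8).

Threshold: power ≥ 0.80 is conventionally adequate.
Power ≈ 0.92 → the study is adequately powered (power ≥ 0.80).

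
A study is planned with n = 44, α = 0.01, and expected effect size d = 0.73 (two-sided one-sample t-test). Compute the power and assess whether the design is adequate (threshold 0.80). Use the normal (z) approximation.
Power ≈ 0.99; the study is adequately powered (power ≥ 0.80)

Power calculation (one-sample t-test, normal approximation):
z_β = d · √n - z_{α/2}
z_β = 0.73 · √44 - 2.576
z_β = 0.73 · 6.633 - 2.576
z_β = 2.266

Power = Φ(z_β) = Φ(2.266) ≈ 0.988

Effect size d = 0.73 is medium by Cohen's convention (0.2/0.5/0.8).

Threshold: power ≥ 0.80 is conventionally adequate.
Power ≈ 0.99 → the study is adequately powered (power ≥ 0.80).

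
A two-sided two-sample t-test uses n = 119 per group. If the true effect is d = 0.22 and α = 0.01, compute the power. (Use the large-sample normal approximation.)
Power ≈ 0.19

Power calculation (two-sample t-test, normal approximation):
z_β = d · √(n/2) - z_{α/2}
z_β = 0.22 · √(119/2) - 2.576
z_β = 0.22 · 7.714 - 2.576
z_β = -0.879

Power = Φ(z_β) = Φ(-0.879) ≈ 0.190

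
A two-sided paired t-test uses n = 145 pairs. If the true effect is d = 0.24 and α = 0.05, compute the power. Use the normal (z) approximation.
Power ≈ 0.82

Power calculation (paired t-test, normal approximation):
z_β = d · √n - z_{α/2}
z_β = 0.24 · √145 - 1.960
z_β = 0.24 · 12.042 - 1.960
z_β = 0.930

Power = Φ(z_β) = Φ(0.930) ≈ 0.824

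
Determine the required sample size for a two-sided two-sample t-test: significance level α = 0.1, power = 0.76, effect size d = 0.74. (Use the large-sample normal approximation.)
n = 21 per group

Sample size formula (two-sample t-test, normal approximation):
n = 2 · ((z_{α/2} + z_β) / d)²

z_{α/2} = 1.645 (for α = 0.1, two-sided)
z_β = 0.706 (for power = 0.76)
d = 0.74

n = 2 · ((1.645 + 0.706) / 0.74)²
n = 2 · (3.177)²
n ≈ 20.19
Round up to the next whole number: n = 21 per group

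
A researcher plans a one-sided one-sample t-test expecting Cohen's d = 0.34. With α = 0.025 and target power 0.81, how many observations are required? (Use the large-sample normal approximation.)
n = 70

Sample size formula (one-sample t-test, normal approximation):
n = ((z_α + z_β) / d)²

z_α = 1.960 (for α = 0.025, one-sided)
z_β = 0.878 (for power = 0.81)
d = 0.34

n = ((1.960 + 0.878) / 0.34)²
n = (8.347)²
n ≈ 69.67
Round up to the next whole number: n = 70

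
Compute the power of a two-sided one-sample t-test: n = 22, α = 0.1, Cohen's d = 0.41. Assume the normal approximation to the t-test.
Power ≈ 0.61

Power calculation (one-sample t-test, normal approximation):
z_β = d · √n - z_{α/2}
z_β = 0.41 · √22 - 1.645
z_β = 0.41 · 4.690 - 1.645
z_β = 0.278

Power = Φ(z_β) = Φ(0.278) ≈ 0.610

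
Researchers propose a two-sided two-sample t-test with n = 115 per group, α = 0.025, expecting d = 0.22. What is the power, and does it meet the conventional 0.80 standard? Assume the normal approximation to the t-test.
Power ≈ 0.28; the study is underpowered (power < 0.80)

Power calculation (two-sample t-test, normal approximation):
z_β = d · √(n/2) - z_{α/2}
z_β = 0.22 · √(115/2) - 2.241
z_β = 0.22 · 7.583 - 2.241
z_β = -0.573

Power = Φ(z_β) = Φ(-0.573) ≈ 0.283

Effect size d = 0.22 is small by Cohen's convention (0.2/0.5/0.8).

Threshold: power ≥ 0.80 is conventionally adequate.
Power ≈ 0.28 → the study is underpowered (power < 0.80).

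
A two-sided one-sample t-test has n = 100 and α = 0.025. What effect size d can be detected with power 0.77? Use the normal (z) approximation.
d ≈ 0.30

Minimum detectable effect (one-sample t-test, normal approximation):
d = (z_{α/2} + z_β) / √n
d = (2.241 + 0.739) / √100
d = 2.980 / 10.000
d ≈ 0.30

By Cohen's convention (0.2 small / 0.5 medium / 0.8 large): small effect.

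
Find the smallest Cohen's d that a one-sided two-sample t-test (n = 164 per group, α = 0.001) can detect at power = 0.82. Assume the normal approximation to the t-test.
d ≈ 0.44

Minimum detectable effect (two-sample t-test, normal approximation):
d = (z_α + z_β) / √(n/2)
d = (3.090 + 0.915) / √(164/2)
d = 4.006 / 9.055
d ≈ 0.44

By Cohen's convention (0.2 small / 0.5 medium / 0.8 large): small effect.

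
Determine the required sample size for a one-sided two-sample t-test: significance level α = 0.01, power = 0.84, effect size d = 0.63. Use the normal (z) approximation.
n = 56 per group

Sample size formula (two-sample t-test, normal approximation):
n = 2 · ((z_α + z_β) / d)²

z_α = 2.326 (for α = 0.01, one-sided)
z_β = 0.994 (for power = 0.84)
d = 0.63

n = 2 · ((2.326 + 0.994) / 0.63)²
n = 2 · (5.270)²
n ≈ 55.55
Round up to the next whole number: n = 56 per group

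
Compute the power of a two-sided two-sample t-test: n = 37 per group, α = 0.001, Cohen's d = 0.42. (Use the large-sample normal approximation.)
Power ≈ 0.07

Power calculation (two-sample t-test, normal approximation):
z_β = d · √(n/2) - z_{α/2}
z_β = 0.42 · √(37/2) - 3.291
z_β = 0.42 · 4.301 - 3.291
z_β = -1.484

Power = Φ(z_β) = Φ(-1.484) ≈ 0.069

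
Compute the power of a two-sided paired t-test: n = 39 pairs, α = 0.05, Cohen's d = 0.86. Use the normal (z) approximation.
Power ≈ 1.00

Power calculation (paired t-test, normal approximation):
z_β = d · √n - z_{α/2}
z_β = 0.86 · √39 - 1.960
z_β = 0.86 · 6.245 - 1.960
z_β = 3.411

Power = Φ(z_β) = Φ(3.411) ≈ 1.000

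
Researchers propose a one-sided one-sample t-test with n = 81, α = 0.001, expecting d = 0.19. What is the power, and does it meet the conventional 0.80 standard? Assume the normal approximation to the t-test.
Power ≈ 0.08; the study is underpowered (power < 0.80)

Power calculation (one-sample t-test, normal approximation):
z_β = d · √n - z_α
z_β = 0.19 · √81 - 3.090
z_β = 0.19 · 9.000 - 3.090
z_β = -1.380

Power = Φ(z_β) = Φ(-1.380) ≈ 0.084

Effect size d = 0.19 is very small by Cohen's convention (0.2/0.5/0.8).

Threshold: power ≥ 0.80 is conventionally adequate.
Power ≈ 0.08 → the study is underpowered (power < 0.80).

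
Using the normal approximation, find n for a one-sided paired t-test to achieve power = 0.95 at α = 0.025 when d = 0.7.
n = 27 pairs

Sample size formula (paired t-test, normal approximation):
n = ((z_α + z_β) / d)²

z_α = 1.960 (for α = 0.025, one-sided)
z_β = 1.645 (for power = 0.95)
d = 0.7

n = ((1.960 + 1.645) / 0.7)²
n = (5.150)²
n ≈ 26.52
Round up to the next whole number: n = 27 pairs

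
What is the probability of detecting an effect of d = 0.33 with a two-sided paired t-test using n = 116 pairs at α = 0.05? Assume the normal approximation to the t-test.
Power ≈ 0.94

Power calculation (paired t-test, normal approximation):
z_β = d · √n - z_{α/2}
z_β = 0.33 · √116 - 1.960
z_β = 0.33 · 10.770 - 1.960
z_β = 1.594

Power = Φ(z_β) = Φ(1.594) ≈ 0.945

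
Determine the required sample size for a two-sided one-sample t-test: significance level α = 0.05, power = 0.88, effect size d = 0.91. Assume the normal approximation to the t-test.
n = 12

Sample size formula (one-sample t-test, normal approximation):
n = ((z_{α/2} + z_β) / d)²

z_{α/2} = 1.960 (for α = 0.05, two-sided)
z_β = 1.175 (for power = 0.88)
d = 0.91

n = ((1.960 + 1.175) / 0.91)²
n = (3.445)²
n ≈ 11.87
Round up to the next whole number: n = 12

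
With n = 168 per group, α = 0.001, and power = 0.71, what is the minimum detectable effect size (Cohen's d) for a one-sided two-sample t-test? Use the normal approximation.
d ≈ 0.40

Minimum detectable effect (two-sample t-test, normal approximation):
d = (z_α + z_β) / √(n/2)
d = (3.090 + 0.553) / √(168/2)
d = 3.644 / 9.165
d ≈ 0.40

By Cohen's convention (0.2 small / 0.5 medium / 0.8 large): small effect.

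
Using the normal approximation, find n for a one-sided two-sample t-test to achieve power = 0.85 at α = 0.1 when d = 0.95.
n = 12 per group

Sample size formula (two-sample t-test, normal approximation):
n = 2 · ((z_α + z_β) / d)²

z_α = 1.282 (for α = 0.1, one-sided)
z_β = 1.036 (for power = 0.85)
d = 0.95

n = 2 · ((1.282 + 1.036) / 0.95)²
n = 2 · (2.440)²
n ≈ 11.91
Round up to the next whole number: n = 12 per group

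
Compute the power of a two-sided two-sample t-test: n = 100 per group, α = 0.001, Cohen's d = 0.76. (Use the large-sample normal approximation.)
Power ≈ 0.98

Power calculation (two-sample t-test, normal approximation):
z_β = d · √(n/2) - z_{α/2}
z_β = 0.76 · √(100/2) - 3.291
z_β = 0.76 · 7.071 - 3.291
z_β = 2.083

Power = Φ(z_β) = Φ(2.083) ≈ 0.981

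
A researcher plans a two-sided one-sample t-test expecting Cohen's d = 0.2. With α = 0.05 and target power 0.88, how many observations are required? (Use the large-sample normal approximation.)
n = 246

Sample size formula (one-sample t-test, normal approximation):
n = ((z_{α/2} + z_β) / d)²

z_{α/2} = 1.960 (for α = 0.05, two-sided)
z_β = 1.175 (for power = 0.88)
d = 0.2

n = ((1.960 + 1.175) / 0.2)²
n = (15.675)²
n ≈ 245.71
Round up to the next whole number: n = 246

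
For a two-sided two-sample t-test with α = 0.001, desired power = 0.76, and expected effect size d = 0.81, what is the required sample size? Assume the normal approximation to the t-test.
n = 49 per group

Sample size formula (two-sample t-test, normal approximation):
n = 2 · ((z_{α/2} + z_β) / d)²

z_{α/2} = 3.291 (for α = 0.001, two-sided)
z_β = 0.706 (for power = 0.76)
d = 0.81

n = 2 · ((3.291 + 0.706) / 0.81)²
n = 2 · (4.935)²
n ≈ 48.71
Round up to the next whole number: n = 49 per group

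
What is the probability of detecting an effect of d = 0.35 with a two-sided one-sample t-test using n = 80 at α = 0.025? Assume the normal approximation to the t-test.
Power ≈ 0.81

Power calculation (one-sample t-test, normal approximation):
z_β = d · √n - z_{α/2}
z_β = 0.35 · √80 - 2.241
z_β = 0.35 · 8.944 - 2.241
z_β = 0.889

Power = Φ(z_β) = Φ(0.889) ≈ 0.813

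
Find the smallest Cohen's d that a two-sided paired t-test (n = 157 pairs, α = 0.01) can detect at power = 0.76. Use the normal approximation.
d ≈ 0.26

Minimum detectable effect (paired t-test, normal approximation):
d = (z_{α/2} + z_β) / √n
d = (2.576 + 0.706) / √157
d = 3.282 / 12.530
d ≈ 0.26

By Cohen's convention (0.2 small / 0.5 medium / 0.8 large): small effect.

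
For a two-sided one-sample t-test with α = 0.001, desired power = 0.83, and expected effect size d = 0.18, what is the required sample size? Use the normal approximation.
n = 557

Sample size formula (one-sample t-test, normal approximation):
n = ((z_{α/2} + z_β) / d)²

z_{α/2} = 3.291 (for α = 0.001, two-sided)
z_β = 0.954 (for power = 0.83)
d = 0.18

n = ((3.291 + 0.954) / 0.18)²
n = (23.583)²
n ≈ 556.16
Round up to the next whole number: n = 557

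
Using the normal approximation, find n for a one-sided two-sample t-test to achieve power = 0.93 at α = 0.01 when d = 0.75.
n = 52 per group

Sample size formula (two-sample t-test, normal approximation):
n = 2 · ((z_α + z_β) / d)²

z_α = 2.326 (for α = 0.01, one-sided)
z_β = 1.476 (for power = 0.93)
d = 0.75

n = 2 · ((2.326 + 1.476) / 0.75)²
n = 2 · (5.069)²
n ≈ 51.39
Round up to the next whole number: n = 52 per group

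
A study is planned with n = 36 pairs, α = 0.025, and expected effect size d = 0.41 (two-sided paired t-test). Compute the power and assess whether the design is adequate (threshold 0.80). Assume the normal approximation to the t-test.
Power ≈ 0.59; the study is underpowered (power < 0.80)

Power calculation (paired t-test, normal approximation):
z_β = d · √n - z_{α/2}
z_β = 0.41 · √36 - 2.241
z_β = 0.41 · 6.000 - 2.241
z_β = 0.219

Power = Φ(z_β) = Φ(0.219) ≈ 0.587

Effect size d = 0.41 is small by Cohen's convention (0.2/0.5/0.8).

Threshold: power ≥ 0.80 is conventionally adequate.
Power ≈ 0.59 → the study is underpowered (power < 0.80).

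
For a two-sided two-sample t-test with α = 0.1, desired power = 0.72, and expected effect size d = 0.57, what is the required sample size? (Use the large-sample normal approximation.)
n = 31 per group

Sample size formula (two-sample t-test, normal approximation):
n = 2 · ((z_{α/2} + z_β) / d)²

z_{α/2} = 1.645 (for α = 0.1, two-sided)
z_β = 0.583 (for power = 0.72)
d = 0.57

n = 2 · ((1.645 + 0.583) / 0.57)²
n = 2 · (3.909)²
n ≈ 30.56
Round up to the next whole number: n = 31 per group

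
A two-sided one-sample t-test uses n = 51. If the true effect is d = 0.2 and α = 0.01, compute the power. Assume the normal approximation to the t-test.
Power ≈ 0.13

Power calculation (one-sample t-test, normal approximation):
z_β = d · √n - z_{α/2}
z_β = 0.2 · √51 - 2.576
z_β = 0.2 · 7.141 - 2.576
z_β = -1.148

Power = Φ(z_β) = Φ(-1.148) ≈ 0.126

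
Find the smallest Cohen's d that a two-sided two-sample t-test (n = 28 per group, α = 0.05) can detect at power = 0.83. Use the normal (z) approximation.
d ≈ 0.78

Minimum detectable effect (two-sample t-test, normal approximation):
d = (z_{α/2} + z_β) / √(n/2)
d = (1.960 + 0.954) / √(28/2)
d = 2.914 / 3.742
d ≈ 0.78

By Cohen's convention (0.2 small / 0.5 medium / 0.8 large): medium effect.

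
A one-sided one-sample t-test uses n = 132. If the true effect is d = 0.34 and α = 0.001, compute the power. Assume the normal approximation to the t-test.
Power ≈ 0.79

Power calculation (one-sample t-test, normal approximation):
z_β = d · √n - z_α
z_β = 0.34 · √132 - 3.090
z_β = 0.34 · 11.489 - 3.090
z_β = 0.816

Power = Φ(z_β) = Φ(0.816) ≈ 0.793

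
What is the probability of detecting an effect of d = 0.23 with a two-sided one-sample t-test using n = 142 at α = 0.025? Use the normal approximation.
Power ≈ 0.69

Power calculation (one-sample t-test, normal approximation):
z_β = d · √n - z_{α/2}
z_β = 0.23 · √142 - 2.241
z_β = 0.23 · 11.916 - 2.241
z_β = 0.499

Power = Φ(z_β) = Φ(0.499) ≈ 0.691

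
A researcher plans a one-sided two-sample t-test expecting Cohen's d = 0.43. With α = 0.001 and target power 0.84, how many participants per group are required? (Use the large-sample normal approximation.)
n = 181 per group

Sample size formula (two-sample t-test, normal approximation):
n = 2 · ((z_α + z_β) / d)²

z_α = 3.090 (for α = 0.001, one-sided)
z_β = 0.994 (for power = 0.84)
d = 0.43

n = 2 · ((3.090 + 0.994) / 0.43)²
n = 2 · (9.498)²
n ≈ 180.42
Round up to the next whole number: n = 181 per group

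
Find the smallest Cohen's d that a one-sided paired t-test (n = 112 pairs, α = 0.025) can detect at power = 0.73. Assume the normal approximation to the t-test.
d ≈ 0.24

Minimum detectable effect (paired t-test, normal approximation):
d = (z_α + z_β) / √n
d = (1.960 + 0.613) / √112
d = 2.573 / 10.583
d ≈ 0.24

By Cohen's convention (0.2 small / 0.5 medium / 0.8 large): small effect.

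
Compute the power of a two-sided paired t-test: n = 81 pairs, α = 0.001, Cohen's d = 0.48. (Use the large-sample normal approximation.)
Power ≈ 0.85

Power calculation (paired t-test, normal approximation):
z_β = d · √n - z_{α/2}
z_β = 0.48 · √81 - 3.291
z_β = 0.48 · 9.000 - 3.291
z_β = 1.029

Power = Φ(z_β) = Φ(1.029) ≈ 0.848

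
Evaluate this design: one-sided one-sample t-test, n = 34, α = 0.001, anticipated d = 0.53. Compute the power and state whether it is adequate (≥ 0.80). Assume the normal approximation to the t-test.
Power ≈ 0.50; the study is underpowered (power < 0.80)

Power calculation (one-sample t-test, normal approximation):
z_β = d · √n - z_α
z_β = 0.53 · √34 - 3.090
z_β = 0.53 · 5.831 - 3.090
z_β = 0.000

Power = Φ(z_β) = Φ(0.000) ≈ 0.500

Effect size d = 0.53 is medium by Cohen's convention (0.2/0.5/0.8).

Threshold: power ≥ 0.80 is conventionally adequate.
Power ≈ 0.50 → the study is underpowered (power < 0.80).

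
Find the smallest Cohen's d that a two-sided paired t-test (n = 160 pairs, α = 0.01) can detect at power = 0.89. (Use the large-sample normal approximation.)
d ≈ 0.30

Minimum detectable effect (paired t-test, normal approximation):
d = (z_{α/2} + z_β) / √n
d = (2.576 + 1.227) / √160
d = 3.802 / 12.649
d ≈ 0.30

By Cohen's convention (0.2 small / 0.5 medium / 0.8 large): small effect.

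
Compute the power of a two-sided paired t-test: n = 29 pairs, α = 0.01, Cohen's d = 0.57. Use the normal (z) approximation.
Power ≈ 0.69

Power calculation (paired t-test, normal approximation):
z_β = d · √n - z_{α/2}
z_β = 0.57 · √29 - 2.576
z_β = 0.57 · 5.385 - 2.576
z_β = 0.494

Power = Φ(z_β) = Φ(0.494) ≈ 0.689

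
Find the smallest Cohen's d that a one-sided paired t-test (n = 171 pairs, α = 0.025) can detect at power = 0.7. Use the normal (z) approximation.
d ≈ 0.19

Minimum detectable effect (paired t-test, normal approximation):
d = (z_α + z_β) / √n
d = (1.960 + 0.524) / √171
d = 2.484 / 13.077
d ≈ 0.19

By Cohen's convention (0.2 small / 0.5 medium / 0.8 large): very small effect.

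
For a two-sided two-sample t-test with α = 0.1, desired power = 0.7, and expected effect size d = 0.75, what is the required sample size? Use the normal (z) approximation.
n = 17 per group

Sample size formula (two-sample t-test, normal approximation):
n = 2 · ((z_{α/2} + z_β) / d)²

z_{α/2} = 1.645 (for α = 0.1, two-sided)
z_β = 0.524 (for power = 0.7)
d = 0.75

n = 2 · ((1.645 + 0.524) / 0.75)²
n = 2 · (2.892)²
n ≈ 16.73
Round up to the next whole number: n = 17 per group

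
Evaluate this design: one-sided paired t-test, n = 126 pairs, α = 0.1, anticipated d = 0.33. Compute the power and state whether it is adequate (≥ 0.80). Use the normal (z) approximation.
Power ≈ 0.99; the study is adequately powered (power ≥ 0.80)

Power calculation (paired t-test, normal approximation):
z_β = d · √n - z_α
z_β = 0.33 · √126 - 1.282
z_β = 0.33 · 11.225 - 1.282
z_β = 2.423

Power = Φ(z_β) = Φ(2.423) ≈ 0.992

Effect size d = 0.33 is small by Cohen's convention (0.2/0.5/0.8).

Threshold: power ≥ 0.80 is conventionally adequate.
Power ≈ 0.99 → the study is adequately powered (power ≥ 0.80).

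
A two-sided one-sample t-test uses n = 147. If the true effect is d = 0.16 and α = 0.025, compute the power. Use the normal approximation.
Power ≈ 0.38

Power calculation (one-sample t-test, normal approximation):
z_β = d · √n - z_{α/2}
z_β = 0.16 · √147 - 2.241
z_β = 0.16 · 12.124 - 2.241
z_β = -0.302

Power = Φ(z_β) = Φ(-0.302) ≈ 0.382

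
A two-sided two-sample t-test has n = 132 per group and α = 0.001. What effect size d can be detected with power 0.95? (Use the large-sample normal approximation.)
d ≈ 0.61

Minimum detectable effect (two-sample t-test, normal approximation):
d = (z_{α/2} + z_β) / √(n/2)
d = (3.291 + 1.645) / √(132/2)
d = 4.935 / 8.124
d ≈ 0.61

By Cohen's convention (0.2 small / 0.5 medium / 0.8 large): medium effect.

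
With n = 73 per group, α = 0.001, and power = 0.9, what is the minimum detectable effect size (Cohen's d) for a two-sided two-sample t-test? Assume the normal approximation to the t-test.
d ≈ 0.76

Minimum detectable effect (two-sample t-test, normal approximation):
d = (z_{α/2} + z_β) / √(n/2)
d = (3.291 + 1.282) / √(73/2)
d = 4.572 / 6.042
d ≈ 0.76

By Cohen's convention (0.2 small / 0.5 medium / 0.8 large): medium effect.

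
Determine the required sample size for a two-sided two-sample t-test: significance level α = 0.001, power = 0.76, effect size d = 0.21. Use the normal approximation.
n = 725 per group

Sample size formula (two-sample t-test, normal approximation):
n = 2 · ((z_{α/2} + z_β) / d)²

z_{α/2} = 3.291 (for α = 0.001, two-sided)
z_β = 0.706 (for power = 0.76)
d = 0.21

n = 2 · ((3.291 + 0.706) / 0.21)²
n = 2 · (19.033)²
n ≈ 724.51
Round up to the next whole number: n = 725 per group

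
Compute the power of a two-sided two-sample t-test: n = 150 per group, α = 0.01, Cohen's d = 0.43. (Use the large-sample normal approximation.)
Power ≈ 0.87

Power calculation (two-sample t-test, normal approximation):
z_β = d · √(n/2) - z_{α/2}
z_β = 0.43 · √(150/2) - 2.576
z_β = 0.43 · 8.660 - 2.576
z_β = 1.148

Power = Φ(z_β) = Φ(1.148) ≈ 0.875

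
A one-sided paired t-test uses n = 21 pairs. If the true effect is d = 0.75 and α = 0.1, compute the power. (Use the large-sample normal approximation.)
Power ≈ 0.98

Power calculation (paired t-test, normal approximation):
z_β = d · √n - z_α
z_β = 0.75 · √21 - 1.282
z_β = 0.75 · 4.583 - 1.282
z_β = 2.155

Power = Φ(z_β) = Φ(2.155) ≈ 0.984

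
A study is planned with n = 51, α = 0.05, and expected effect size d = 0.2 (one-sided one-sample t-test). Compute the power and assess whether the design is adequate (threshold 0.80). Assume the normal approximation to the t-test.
Power ≈ 0.41; the study is underpowered (power < 0.80)

Power calculation (one-sample t-test, normal approximation):
z_β = d · √n - z_α
z_β = 0.2 · √51 - 1.645
z_β = 0.2 · 7.141 - 1.645
z_β = -0.217

Power = Φ(z_β) = Φ(-0.217) ≈ 0.414

Effect size d = 0.2 is small by Cohen's convention (0.2/0.5/0.8).

Threshold: power ≥ 0.80 is conventionally adequate.
Power ≈ 0.41 → the study is underpowered (power < 0.80).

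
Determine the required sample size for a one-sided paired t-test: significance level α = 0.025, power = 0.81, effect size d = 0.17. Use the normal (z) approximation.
n = 279 pairs

Sample size formula (paired t-test, normal approximation):
n = ((z_α + z_β) / d)²

z_α = 1.960 (for α = 0.025, one-sided)
z_β = 0.878 (for power = 0.81)
d = 0.17

n = ((1.960 + 0.878) / 0.17)²
n = (16.694)²
n ≈ 278.69
Round up to the next whole number: n = 279 pairs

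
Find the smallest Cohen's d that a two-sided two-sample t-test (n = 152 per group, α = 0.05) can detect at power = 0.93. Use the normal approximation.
d ≈ 0.39

Minimum detectable effect (two-sample t-test, normal approximation):
d = (z_{α/2} + z_β) / √(n/2)
d = (1.960 + 1.476) / √(152/2)
d = 3.436 / 8.718
d ≈ 0.39

By Cohen's convention (0.2 small / 0.5 medium / 0.8 large): small effect.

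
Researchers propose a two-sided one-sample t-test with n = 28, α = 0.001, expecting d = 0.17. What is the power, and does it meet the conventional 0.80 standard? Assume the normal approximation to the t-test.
Power ≈ 0.01; the study is underpowered (power < 0.80)

Power calculation (one-sample t-test, normal approximation):
z_β = d · √n - z_{α/2}
z_β = 0.17 · √28 - 3.291
z_β = 0.17 · 5.292 - 3.291
z_β = -2.391

Power = Φ(z_β) = Φ(-2.391) ≈ 0.008

Effect size d = 0.17 is very small by Cohen's convention (0.2/0.5/0.8).

Threshold: power ≥ 0.80 is conventionally adequate.
Power ≈ 0.01 → the study is underpowered (power < 0.80).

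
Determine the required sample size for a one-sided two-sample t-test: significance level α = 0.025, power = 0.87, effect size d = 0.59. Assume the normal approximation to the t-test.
n = 55 per group

Sample size formula (two-sample t-test, normal approximation):
n = 2 · ((z_α + z_β) / d)²

z_α = 1.960 (for α = 0.025, one-sided)
z_β = 1.126 (for power = 0.87)
d = 0.59

n = 2 · ((1.960 + 1.126) / 0.59)²
n = 2 · (5.231)²
n ≈ 54.73
Round up to the next whole number: n = 55 per group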